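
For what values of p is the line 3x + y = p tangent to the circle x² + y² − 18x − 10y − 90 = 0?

The line touches the circle iff its distance from (9, 5) is 14:
|3·9 + 1·5 − p| / √10 = 14
|p − (32)| = 14√10.

p = 32 ± 14√10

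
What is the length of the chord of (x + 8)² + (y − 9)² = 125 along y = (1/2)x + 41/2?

From the line, y = (41 + x)/2. Substituting:
5x² + 110x + 285 = 0  ⟹  x² + 22x + 57 = 0
x = −3 or x = −19, giving (−3, 19) and (−19, 11).
|(−3, 19) − (−19, 11)| = √((16)² + (8)²) = 8√5.

8√5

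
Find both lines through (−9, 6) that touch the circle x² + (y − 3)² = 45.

2x + y = −12 and x − 2y = −21

A line y − (6) = m(x − (−9)) is tangent when its distance from (0, 3) is 3√5:
(9m − (−3))² = 45(m² + 1)
2m² + 3m − 2 = 0, so m = −2 or m = 1/2.
With m = −2: 2x + y = −12. With m = 1/2: x − 2y = −21.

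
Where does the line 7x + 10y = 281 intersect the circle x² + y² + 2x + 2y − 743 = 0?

(3, 26) and (23, 12)

From the line, y = (281 − 7x)/10. Substituting:
149x² − 3874x + 10281 = 0  ⟹  x² − 26x + 69 = 0
x = 23 or x = 3, giving (23, 12) and (3, 26).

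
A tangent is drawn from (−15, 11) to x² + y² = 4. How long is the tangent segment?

3√38

The centre is (0, 0) and r = 2. The square of the distance from P to the centre is 225 + 121 = 346.
By the tangent–radius right angle, tangent length = √(|PO|² − r²) = √342 = 3√38.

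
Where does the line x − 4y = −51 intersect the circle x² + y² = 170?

Express y = (51 + x)/4 and substitute into the circle:
17x² + 102x − 119 = 0  ⟹  x² + 6x − 7 = 0
x = 1 or x = −7, giving (1, 13) and (−7, 11).

(−7, 11) and (1, 13)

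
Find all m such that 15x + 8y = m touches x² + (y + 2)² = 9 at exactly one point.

m = −67 or m = 35

The line touches the circle iff its distance from (0, −2) is 3:
|15·0 + 8·(−2) − m| / √289 = 3
|m − (−16)| = 3·17, so m = 35 or m = −67.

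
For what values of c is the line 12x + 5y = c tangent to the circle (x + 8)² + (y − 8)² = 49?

c = −147 or c = 35

Tangency holds when the distance from the centre (−8, 8) to the line equals the radius 7:
|12·(−8) + 5·8 − c| / √169 = 7
|c − (−56)| = 7·13, so c = 35 or c = −147.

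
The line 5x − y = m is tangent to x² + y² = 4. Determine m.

Tangency holds when the distance from the centre (0, 0) to the line equals the radius 2:
|5·0 − 1·0 − m| / √26 = 2
|m| = 2√26.

m = ±2√26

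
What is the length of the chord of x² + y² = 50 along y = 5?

10

Substitute y = 5:
x² − 25 = 0
x = 5 or x = −5, giving (5, 5) and (−5, 5).
|(5, 5) − (−5, 5)| = √((10)² + (0)²) = 10.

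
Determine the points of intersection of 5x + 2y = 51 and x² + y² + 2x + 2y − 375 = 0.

From the line, y = (51 − 5x)/2. Substituting:
29x² − 522x + 1305 = 0  ⟹  x² − 18x + 45 = 0
x = 15 or x = 3, giving (15, −12) and (3, 18).

(3, 18) and (15, −12)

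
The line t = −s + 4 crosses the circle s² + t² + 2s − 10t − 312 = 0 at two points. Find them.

(−14, 18) and (12, −8)

From the line, t = −s + 4. Substituting:
2s² + 4s − 336 = 0  ⟹  s² + 2s − 168 = 0
s = 12 or s = −14, giving (12, −8) and (−14, 18).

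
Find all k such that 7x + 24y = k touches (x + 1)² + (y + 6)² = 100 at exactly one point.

Tangency holds when the distance from the centre (−1, −6) to the line equals the radius 10:
|7·(−1) + 24·(−6) − k| / √625 = 10
|k − (−151)| = 10·25, so k = 99 or k = −401.

k = −401 or k = 99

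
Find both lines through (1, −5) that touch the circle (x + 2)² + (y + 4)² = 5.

Let a tangent through (1, −5) have slope m. Its distance from (−2, −4) must equal √5:
(−3m − (1))² = 5(m² + 1)
2m² + 3m − 2 = 0, so m = 1/2 or m = −2.
With m = 1/2: x − 2y = 11. With m = −2: 2x + y = −3.

x − 2y = 11 and 2x + y = −3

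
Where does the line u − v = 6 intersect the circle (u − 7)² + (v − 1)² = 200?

Express v = u − 6 and substitute into the circle:
2u² − 28u − 102 = 0  ⟹  u² − 14u − 51 = 0
u = 17 or u = −3, giving (17, 11) and (−3, −9).

(−3, −9) and (17, 11)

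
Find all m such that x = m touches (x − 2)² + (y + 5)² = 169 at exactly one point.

Tangency holds when the distance from the centre (2, −5) to the line equals the radius 13:
|1·2 + 0·(−5) − m| / √1 = 13
|m − (2)| = 13, so m = 15 or m = −11.

m = −11 or m = 15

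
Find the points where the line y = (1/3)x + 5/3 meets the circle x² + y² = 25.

Substitute y = (5 + x)/3:
10x² + 10x − 200 = 0  ⟹  x² + x − 20 = 0
x = 4 or x = −5, giving (4, 3) and (−5, 0).

(−5, 0) and (4, 3)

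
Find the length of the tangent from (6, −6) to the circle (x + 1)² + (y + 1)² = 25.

7

The centre is (−1, −1) and r = 5. The square of the distance from P to the centre is 49 + 25 = 74.
The tangent meets the radius at right angles, so tangent² = |PO|² − r² = 74 − 25 = 49.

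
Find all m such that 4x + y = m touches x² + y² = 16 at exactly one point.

Tangency holds when the distance from the centre (0, 0) to the line equals the radius 4:
|4·0 + 1·0 − m| / √17 = 4
|m| = 4√17.

m = ±4√17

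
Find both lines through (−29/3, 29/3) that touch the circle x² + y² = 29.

2x + 5y = 29 and 5x + 2y = −29

Write the tangent as mx − y + (29/3 − m·(−29/3)) = 0 and set its distance from the centre to √29:
(29/3m − (−29/3))² = 29(m² + 1)
10m² + 29m + 10 = 0, so m = −2/5 or m = −5/2.
With m = −2/5: 2x + 5y = 29. With m = −5/2: 5x + 2y = −29.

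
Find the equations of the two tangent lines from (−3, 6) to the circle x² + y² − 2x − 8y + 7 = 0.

x − 3y = −21 and 3x + y = −3

A line y − (6) = m(x − (−3)) is tangent when its distance from (1, 4) is √10:
[m·(4) − (−2)]² = 10(m² + 1)
3m² + 8m − 3 = 0, so m = 1/3 or m = −3.
With m = 1/3: x − 3y = −21. With m = −3: 3x + y = −3.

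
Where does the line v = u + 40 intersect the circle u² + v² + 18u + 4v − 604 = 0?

Substitute v = u + 40:
2u² + 102u + 1156 = 0  ⟹  u² + 51u + 578 = 0
u = −17 or u = −34, giving (−17, 23) and (−34, 6).

(−34, 6) and (−17, 23)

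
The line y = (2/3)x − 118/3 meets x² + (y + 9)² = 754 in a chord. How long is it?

6√13

Substitute y = (−118 + 2x)/3:
13x² − 364x + 1495 = 0  ⟹  x² − 28x + 115 = 0
x = 23 or x = 5, giving (23, −24) and (5, −36).
Chord length = distance between (23, −24) and (5, −36) = √468 = 6√13.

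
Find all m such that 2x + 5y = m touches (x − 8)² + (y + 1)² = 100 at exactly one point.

Tangency holds when the distance from the centre (8, −1) to the line equals the radius 10:
|2·8 + 5·(−1) − m| / √29 = 10
|m − (11)| = 10√29.

m = 11 ± 10√29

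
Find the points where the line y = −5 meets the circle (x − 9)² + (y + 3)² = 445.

Express y = −5 and substitute into the circle:
x² − 18x − 360 = 0
x = 30 or x = −12, giving (30, −5) and (−12, −5).

(−12, −5) and (30, −5)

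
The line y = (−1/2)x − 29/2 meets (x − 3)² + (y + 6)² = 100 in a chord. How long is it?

4√5

Express y = (−29 − x)/2 and substitute into the circle:
5x² + 10x − 75 = 0  ⟹  x² + 2x − 15 = 0
x = 3 or x = −5, giving (3, −16) and (−5, −12).
Chord length = distance between (3, −16) and (−5, −12) = √80 = 4√5.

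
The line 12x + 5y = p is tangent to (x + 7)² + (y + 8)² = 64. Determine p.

p = −228 or p = −20

For a tangent, require d(centre, line) = r = 8.
|12·(−7) + 5·(−8) − p| / √169 = 8
|p − (−124)| = 8·13, so p = −20 or p = −228.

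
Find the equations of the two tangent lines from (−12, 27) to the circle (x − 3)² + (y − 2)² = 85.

9x + 2y = −54 and 6x + 7y = 117

A line y − (27) = m(x − (−12)) is tangent when its distance from (3, 2) is √85:
[m·(15) − (−25)]² = 85(m² + 1)
14m² + 75m + 54 = 0, so m = −9/2 or m = −6/7.
Through (−12, 27) these give 9x + 2y = −54 and 6x + 7y = 117.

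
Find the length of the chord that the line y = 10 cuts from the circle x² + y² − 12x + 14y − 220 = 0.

Substitute y = 10:
x² − 12x + 20 = 0
x = 10 or x = 2, giving (10, 10) and (2, 10).
|(10, 10) − (2, 10)| = √((8)² + (0)²) = 8.

8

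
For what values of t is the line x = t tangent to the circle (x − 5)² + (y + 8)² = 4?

t = 3 or t = 7

For a tangent, require d(centre, line) = r = 2.
|1·5 + 0·(−8) − t| / √1 = 2
|t − (5)| = 2, so t = 7 or t = 3.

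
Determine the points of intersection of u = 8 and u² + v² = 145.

The line gives u = 8. Substituting into the circle:
v² − 81 = 0
v = 9 or v = −9, giving (8, 9) and (8, −9).

(8, −9) and (8, 9)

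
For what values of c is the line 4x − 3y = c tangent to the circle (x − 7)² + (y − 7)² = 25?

Tangency holds when the distance from the centre (7, 7) to the line equals the radius 5:
|4·7 − 3·7 − c| / √25 = 5
|c − (7)| = 5·5, so c = 32 or c = −18.

c = −18 or c = 32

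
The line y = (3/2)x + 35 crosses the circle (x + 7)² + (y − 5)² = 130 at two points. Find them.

(−18, 8) and (−14, 14)

From the line, y = (70 + 3x)/2. Substituting:
13x² + 416x + 3276 = 0  ⟹  x² + 32x + 252 = 0
x = −14 or x = −18, giving (−14, 14) and (−18, 8).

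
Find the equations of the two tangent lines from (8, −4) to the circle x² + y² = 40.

Let a tangent through (8, −4) have slope m. Its distance from (0, 0) must equal 2√10:
[m·(−8) − (4)]² = 40(m² + 1)
3m² + 8m − 3 = 0, so m = 1/3 or m = −3.
Through (8, −4) these give x − 3y = 20 and 3x + y = 20.

x − 3y = 20 and 3x + y = 20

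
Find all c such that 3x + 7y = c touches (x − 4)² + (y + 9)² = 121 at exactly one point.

c = −51 ± 11√58

Tangency holds when the distance from the centre (4, −9) to the line equals the radius 11:
|3·4 + 7·(−9) − c| / √58 = 11
|c − (−51)| = 11√58.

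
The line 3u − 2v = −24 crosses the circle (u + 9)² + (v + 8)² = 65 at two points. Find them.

(−16, −12) and (−8, 0)

Express v = (24 + 3u)/2 and substitute into the circle:
13u² + 312u + 1664 = 0  ⟹  u² + 24u + 128 = 0
u = −8 or u = −16, giving (−8, 0) and (−16, −12).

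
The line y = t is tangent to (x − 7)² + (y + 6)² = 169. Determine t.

t = −19 or t = 7

The line touches the circle iff its distance from (7, −6) is 13:
|0·7 + 1·(−6) − t| / √1 = 13
|t − (−6)| = 13, so t = 7 or t = −19.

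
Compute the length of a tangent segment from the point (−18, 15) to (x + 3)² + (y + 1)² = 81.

With centre O = (−3, −1), |OP|² = 481 and r² = 81.
By the tangent–radius right angle, tangent length = √(|PO|² − r²) = √400 = 20.

20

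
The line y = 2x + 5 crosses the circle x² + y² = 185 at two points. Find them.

(−8, −11) and (4, 13)

Express y = 2x + 5 and substitute into the circle:
5x² + 20x − 160 = 0  ⟹  x² + 4x − 32 = 0
x = 4 or x = −8, giving (4, 13) and (−8, −11).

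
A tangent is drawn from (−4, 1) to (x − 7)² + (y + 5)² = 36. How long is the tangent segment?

11

With centre O = (7, −5), |OP|² = 157 and r² = 36.
The tangent meets the radius at right angles, so tangent² = |PO|² − r² = 157 − 36 = 121.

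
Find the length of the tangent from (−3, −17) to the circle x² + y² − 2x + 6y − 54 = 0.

2√37

Centre (1, −3), r² = 64. |PO|² = (−4)² + (−14)² = 212.
Power of the point: PT² = |PO|² − r² = 148, so PT = 2√37.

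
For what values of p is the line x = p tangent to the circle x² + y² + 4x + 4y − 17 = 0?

p = −7 or p = 3

For a tangent, require d(centre, line) = r = 5.
|1·(−2) + 0·(−2) − p| / √1 = 5
|p − (−2)| = 5, so p = 3 or p = −7.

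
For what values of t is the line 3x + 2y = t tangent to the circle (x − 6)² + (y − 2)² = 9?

For a tangent, require d(centre, line) = r = 3.
|3·6 + 2·2 − t| / √13 = 3
|t − (22)| = 3√13.

t = 22 ± 3√13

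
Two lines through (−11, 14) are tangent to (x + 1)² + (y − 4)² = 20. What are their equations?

Write the tangent as mx − y + (14 − m·(−11)) = 0 and set its distance from the centre to 2√5:
(10m − (−10))² = 20(m² + 1)
2m² + 5m + 2 = 0, so m = −1/2 or m = −2.
With m = −1/2: x + 2y = 17. With m = −2: 2x + y = −8.

x + 2y = 17 and 2x + y = −8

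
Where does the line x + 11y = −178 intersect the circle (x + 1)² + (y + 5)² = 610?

(−24, −14) and (20, −18)

From the line, y = (−178 − x)/11. Substituting:
122x² + 488x − 58560 = 0  ⟹  x² + 4x − 480 = 0
x = 20 or x = −24, giving (20, −18) and (−24, −14).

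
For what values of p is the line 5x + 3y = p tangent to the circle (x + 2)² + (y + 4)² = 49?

p = −22 ± 7√34

The line touches the circle iff its distance from (−2, −4) is 7:
|5·(−2) + 3·(−4) − p| / √34 = 7
|p − (−22)| = 7√34.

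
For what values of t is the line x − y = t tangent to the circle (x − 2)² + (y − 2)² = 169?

For a tangent, require d(centre, line) = r = 13.
|1·2 − 1·2 − t| / √2 = 13
|t| = 13√2.

t = ±13√2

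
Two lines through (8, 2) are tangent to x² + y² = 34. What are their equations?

3x + 5y = 34 and 5x − 3y = 34

Write the tangent as mx − y + (2 − m·(8)) = 0 and set its distance from the centre to √34:
[m·(−8) − (−2)]² = 34(m² + 1)
15m² − 16m − 15 = 0, so m = −3/5 or m = 5/3.
With m = −3/5: 3x + 5y = 34. With m = 5/3: 5x − 3y = 34.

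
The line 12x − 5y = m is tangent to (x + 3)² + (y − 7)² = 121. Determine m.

m = −214 or m = 72

For a tangent, require d(centre, line) = r = 11.
|12·(−3) − 5·7 − m| / √169 = 11
|m − (−71)| = 11·13, so m = 72 or m = −214.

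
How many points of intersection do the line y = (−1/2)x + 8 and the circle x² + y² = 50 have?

0

Centre (0, 0), r² = 50. Distance² from centre to line = (−16)²/5 = 256/5.
Since d² > r², the line lies outside the circle.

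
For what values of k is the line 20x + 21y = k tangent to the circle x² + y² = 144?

For a tangent, require d(centre, line) = r = 12.
|20·0 + 21·0 − k| / √841 = 12
|k| = 12·29, so k = 348 or k = −348.

k = −348 or k = 348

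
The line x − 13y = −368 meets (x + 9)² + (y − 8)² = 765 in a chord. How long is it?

The distance from (−9, 8) to the line is 255/√170, and r² = 765.
Chord = 2√(r² − d²) = 2·√(765/2) = 3√170.

3√170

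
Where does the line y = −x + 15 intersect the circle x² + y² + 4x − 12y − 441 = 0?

(−11, 26) and (18, −3)

Express y = −x + 15 and substitute into the circle:
2x² − 14x − 396 = 0  ⟹  x² − 7x − 198 = 0
x = 18 or x = −11, giving (18, −3) and (−11, 26).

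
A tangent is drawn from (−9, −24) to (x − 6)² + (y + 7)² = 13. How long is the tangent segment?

Centre (6, −7), r² = 13. |PO|² = (−15)² + (−17)² = 514.
The tangent meets the radius at right angles, so tangent² = |PO|² − r² = 514 − 13 = 501.

√501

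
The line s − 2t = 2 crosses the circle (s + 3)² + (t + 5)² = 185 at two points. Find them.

(−16, −9) and (8, 3)

From the line, t = (−2 + s)/2. Substituting:
5s² + 40s − 640 = 0  ⟹  s² + 8s − 128 = 0
s = 8 or s = −16, giving (8, 3) and (−16, −9).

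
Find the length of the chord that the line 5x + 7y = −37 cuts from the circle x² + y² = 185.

Centre (0, 0), r² = 185. Perpendicular distance d from centre to line = |37| / √74 = 37/√74.
Half the chord is √(r² − d²) = √(333/2), so the full chord is 3√74.

3√74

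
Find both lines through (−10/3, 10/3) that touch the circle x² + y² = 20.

x − 2y = −10 and 2x − y = −10

Write the tangent as mx − y + (10/3 − m·(−10/3)) = 0 and set its distance from the centre to 2√5:
(10/3m − (−10/3))² = 20(m² + 1)
2m² − 5m + 2 = 0, so m = 1/2 or m = 2.
Through (−10/3, 10/3) these give x − 2y = −10 and 2x − y = −10.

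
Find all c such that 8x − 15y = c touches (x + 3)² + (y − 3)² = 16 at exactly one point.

The line touches the circle iff its distance from (−3, 3) is 4:
|8·(−3) − 15·3 − c| / √289 = 4
|c − (−69)| = 4·17, so c = −1 or c = −137.

c = −137 or c = −1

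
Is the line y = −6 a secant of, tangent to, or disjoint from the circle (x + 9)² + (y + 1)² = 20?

disjoint

Substituting the line into the circle gives x² + 18x + 86 = 0.
Δ = 324 − 344 = −20.
No real roots: the line does not meet the circle.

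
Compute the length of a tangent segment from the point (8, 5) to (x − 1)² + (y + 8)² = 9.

√209

With centre O = (1, −8), |OP|² = 218 and r² = 9.
By the tangent–radius right angle, tangent length = √(|PO|² − r²) = √209.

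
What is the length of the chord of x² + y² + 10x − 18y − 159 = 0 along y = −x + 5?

Centre (−5, 9), r² = 265. Perpendicular distance d from centre to line = |−1| / √2 = 1/√2.
Chord = 2√(r² − d²) = 2·√(529/2) = 23√2.

23√2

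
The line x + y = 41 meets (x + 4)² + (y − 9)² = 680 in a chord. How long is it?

8√2

The distance from (−4, 9) to the line is 36/√2, and r² = 680.
Half the chord is √(r² − d²) = √(32), so the full chord is 8√2.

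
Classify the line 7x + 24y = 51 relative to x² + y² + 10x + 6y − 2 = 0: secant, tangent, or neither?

neither

Centre (−5, −3), r² = 36. Distance² from centre to line = (−158)²/625 = 24964/625.
Since d² > r², the line lies outside the circle.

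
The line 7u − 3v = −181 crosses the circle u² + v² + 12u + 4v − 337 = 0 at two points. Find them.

Express v = (181 + 7u)/3 and substitute into the circle:
58u² + 2726u + 31900 = 0  ⟹  u² + 47u + 550 = 0
u = −22 or u = −25, giving (−22, 9) and (−25, 2).

(−25, 2) and (−22, 9)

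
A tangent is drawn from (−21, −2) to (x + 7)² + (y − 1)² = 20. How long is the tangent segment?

With centre O = (−7, 1), |OP|² = 205 and r² = 20.
The tangent meets the radius at right angles, so tangent² = |PO|² − r² = 205 − 20 = 185.

√185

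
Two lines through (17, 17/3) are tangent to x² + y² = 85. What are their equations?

7x − 6y = 85 and 2x + 9y = 85

Let a tangent through (17, 17/3) have slope m. Its distance from (0, 0) must equal √85:
(−17m − (−17/3))² = 85(m² + 1)
54m² − 51m − 14 = 0, so m = 7/6 or m = −2/9.
With m = 7/6: 7x − 6y = 85. With m = −2/9: 2x + 9y = 85.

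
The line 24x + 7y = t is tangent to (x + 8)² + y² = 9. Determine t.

t = −267 or t = −117

For a tangent, require d(centre, line) = r = 3.
|24·(−8) + 7·0 − t| / √625 = 3
|t − (−192)| = 3·25, so t = −117 or t = −267.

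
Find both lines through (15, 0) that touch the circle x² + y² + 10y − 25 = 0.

x + 7y = 15 and x − y = 15

Let a tangent through (15, 0) have slope m. Its distance from (0, −5) must equal 5√2:
(−15m − (−5))² = 50(m² + 1)
7m² − 6m − 1 = 0, so m = −1/7 or m = 1.
Through (15, 0) these give x + 7y = 15 and x − y = 15.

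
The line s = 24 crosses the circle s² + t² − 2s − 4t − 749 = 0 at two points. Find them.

The line gives s = 24. Substituting into the circle:
t² − 4t − 221 = 0
t = 17 or t = −13, giving (24, 17) and (24, −13).

(24, −13) and (24, 17)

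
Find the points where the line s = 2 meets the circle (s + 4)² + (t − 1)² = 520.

(2, −21) and (2, 23)

The line gives s = 2. Substituting into the circle:
t² − 2t − 483 = 0
t = 23 or t = −21, giving (2, 23) and (2, −21).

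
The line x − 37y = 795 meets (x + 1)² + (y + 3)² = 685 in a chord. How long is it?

√1370

Centre (−1, −3), r² = 685. Perpendicular distance d from centre to line = |−685| / √1370 = 685/√1370.
Chord = 2√(r² − d²) = 2·√(685/2) = √1370.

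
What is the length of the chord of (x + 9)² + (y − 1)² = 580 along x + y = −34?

The distance from (−9, 1) to the line is 26/√2, and r² = 580.
Half the chord is √(r² − d²) = √(242), so the full chord is 22√2.

22√2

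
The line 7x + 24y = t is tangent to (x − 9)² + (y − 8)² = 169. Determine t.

The line touches the circle iff its distance from (9, 8) is 13:
|7·9 + 24·8 − t| / √625 = 13
|t − (255)| = 13·25, so t = 580 or t = −70.

t = −70 or t = 580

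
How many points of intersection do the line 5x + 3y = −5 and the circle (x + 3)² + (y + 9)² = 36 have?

0

Substituting the line into the circle gives 34x² − 166x + 241 = 0.
Discriminant = (−166)² − 4·34·(241) = −5220 < 0.
No real roots: the line does not meet the circle.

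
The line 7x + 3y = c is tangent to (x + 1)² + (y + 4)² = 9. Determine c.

c = −19 ± 3√58

The line touches the circle iff its distance from (−1, −4) is 3:
|7·(−1) + 3·(−4) − c| / √58 = 3
|c − (−19)| = 3√58.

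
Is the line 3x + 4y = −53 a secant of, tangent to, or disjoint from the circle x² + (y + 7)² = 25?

Substituting the line into the circle gives 25x² + 150x + 225 = 0.
Discriminant = (150)² − 4·25·(225) = 0.
A repeated root: the line is tangent.

tangent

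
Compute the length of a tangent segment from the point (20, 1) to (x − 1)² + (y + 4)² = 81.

Centre (1, −4), r² = 81. |PO|² = (19)² + (5)² = 386.
Power of the point: PT² = |PO|² − r² = 305, so PT = √305.

√305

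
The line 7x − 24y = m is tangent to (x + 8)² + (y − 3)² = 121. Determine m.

Tangency holds when the distance from the centre (−8, 3) to the line equals the radius 11:
|7·(−8) − 24·3 − m| / √625 = 11
|m − (−128)| = 11·25, so m = 147 or m = −403.

m = −403 or m = 147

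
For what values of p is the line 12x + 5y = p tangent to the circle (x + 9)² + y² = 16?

p = −160 or p = −56

The line touches the circle iff its distance from (−9, 0) is 4:
|12·(−9) + 5·0 − p| / √169 = 4
|p − (−108)| = 4·13, so p = −56 or p = −160.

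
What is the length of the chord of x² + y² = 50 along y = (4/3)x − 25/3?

The distance from (0, 0) to the line is 25/√25, and r² = 50.
Half the chord is √(r² − d²) = √(25), so the full chord is 10.

10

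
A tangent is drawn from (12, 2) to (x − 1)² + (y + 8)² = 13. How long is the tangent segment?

4√13

With centre O = (1, −8), |OP|² = 221 and r² = 13.
Power of the point: PT² = |PO|² − r² = 208, so PT = 4√13.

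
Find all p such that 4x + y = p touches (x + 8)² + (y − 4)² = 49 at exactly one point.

p = −28 ± 7√17

Tangency holds when the distance from the centre (−8, 4) to the line equals the radius 7:
|4·(−8) + 1·4 − p| / √17 = 7
|p − (−28)| = 7√17.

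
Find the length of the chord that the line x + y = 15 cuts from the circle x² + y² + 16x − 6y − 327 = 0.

Express y = −x + 15 and substitute into the circle:
2x² − 8x − 192 = 0  ⟹  x² − 4x − 96 = 0
x = 12 or x = −8, giving (12, 3) and (−8, 23).
Chord length = distance between (12, 3) and (−8, 23) = √800 = 20√2.

20√2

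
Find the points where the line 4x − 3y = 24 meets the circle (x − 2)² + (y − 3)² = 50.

(3, −4) and (9, 4)

Express y = (−24 + 4x)/3 and substitute into the circle:
25x² − 300x + 675 = 0  ⟹  x² − 12x + 27 = 0
x = 9 or x = 3, giving (9, 4) and (3, −4).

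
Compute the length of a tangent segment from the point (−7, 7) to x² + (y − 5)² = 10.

√43

The centre is (0, 5) and r = √10. The square of the distance from P to the centre is 49 + 4 = 53.
The tangent meets the radius at right angles, so tangent² = |PO|² − r² = 53 − 10 = 43.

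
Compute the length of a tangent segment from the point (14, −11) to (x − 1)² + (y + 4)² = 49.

The centre is (1, −4) and r = 7. The square of the distance from P to the centre is 169 + 49 = 218.
By the tangent–radius right angle, tangent length = √(|PO|² − r²) = √169 = 13.

13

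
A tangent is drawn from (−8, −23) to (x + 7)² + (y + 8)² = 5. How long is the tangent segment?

√221

Centre (−7, −8), r² = 5. |PO|² = (−1)² + (−15)² = 226.
The tangent meets the radius at right angles, so tangent² = |PO|² − r² = 226 − 5 = 221.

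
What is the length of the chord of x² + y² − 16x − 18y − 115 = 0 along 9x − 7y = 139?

From the line, y = (−139 + 9x)/7. Substituting:
130x² − 4420x + 31200 = 0  ⟹  x² − 34x + 240 = 0
x = 24 or x = 10, giving (24, 11) and (10, −7).
Chord length = distance between (24, 11) and (10, −7) = √520 = 2√130.

2√130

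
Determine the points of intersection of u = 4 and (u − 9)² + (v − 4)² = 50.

(4, −1) and (4, 9)

The line gives u = 4. Substituting into the circle:
v² − 8v − 9 = 0
v = 9 or v = −1, giving (4, 9) and (4, −1).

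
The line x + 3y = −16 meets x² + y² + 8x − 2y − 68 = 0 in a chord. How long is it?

Express y = (−16 − x)/3 and substitute into the circle:
10x² + 110x − 260 = 0  ⟹  x² + 11x − 26 = 0
x = 2 or x = −13, giving (2, −6) and (−13, −1).
Chord length = distance between (2, −6) and (−13, −1) = √250 = 5√10.

5√10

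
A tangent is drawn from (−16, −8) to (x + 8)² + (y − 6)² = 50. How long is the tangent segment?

Centre (−8, 6), r² = 50. |PO|² = (−8)² + (−14)² = 260.
Power of the point: PT² = |PO|² − r² = 210, so PT = √210.

√210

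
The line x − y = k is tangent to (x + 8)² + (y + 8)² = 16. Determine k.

Tangency holds when the distance from the centre (−8, −8) to the line equals the radius 4:
|1·(−8) − 1·(−8) − k| / √2 = 4
|k| = 4√2.

k = ±4√2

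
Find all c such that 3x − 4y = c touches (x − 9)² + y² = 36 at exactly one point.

c = −3 or c = 57

Tangency holds when the distance from the centre (9, 0) to the line equals the radius 6:
|3·9 − 4·0 − c| / √25 = 6
|c − (27)| = 6·5, so c = 57 or c = −3.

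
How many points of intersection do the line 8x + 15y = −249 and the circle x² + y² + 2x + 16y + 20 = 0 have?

d² = (8·(−1) + 15·(−8) − (−249))²/289 = 14641/289; r² = 45.
Since d² > r², the line lies outside the circle.

0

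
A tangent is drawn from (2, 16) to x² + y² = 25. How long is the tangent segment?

√235

The centre is (0, 0) and r = 5. The square of the distance from P to the centre is 4 + 256 = 260.
Power of the point: PT² = |PO|² − r² = 235, so PT = √235.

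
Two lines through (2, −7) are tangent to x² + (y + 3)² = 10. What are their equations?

A line y − (−7) = m(x − (2)) is tangent when its distance from (0, −3) is √10:
[m·(−2) − (4)]² = 10(m² + 1)
3m² − 8m − 3 = 0, so m = −1/3 or m = 3.
Through (2, −7) these give x + 3y = −19 and 3x − y = 13.

x + 3y = −19 and 3x − y = 13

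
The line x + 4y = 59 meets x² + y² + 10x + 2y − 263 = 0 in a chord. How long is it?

Express y = (59 − x)/4 and substitute into the circle:
17x² + 34x − 255 = 0  ⟹  x² + 2x − 15 = 0
x = 3 or x = −5, giving (3, 14) and (−5, 16).
Chord length = distance between (3, 14) and (−5, 16) = √68 = 2√17.

2√17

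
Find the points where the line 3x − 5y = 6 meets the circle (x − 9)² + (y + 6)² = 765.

From the line, y = (−6 + 3x)/5. Substituting:
34x² − 306x − 16524 = 0  ⟹  x² − 9x − 486 = 0
x = 27 or x = −18, giving (27, 15) and (−18, −12).

(−18, −12) and (27, 15)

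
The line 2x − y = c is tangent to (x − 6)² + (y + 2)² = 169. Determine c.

c = 14 ± 13√5

The line touches the circle iff its distance from (6, −2) is 13:
|2·6 − 1·(−2) − c| / √5 = 13
|c − (14)| = 13√5.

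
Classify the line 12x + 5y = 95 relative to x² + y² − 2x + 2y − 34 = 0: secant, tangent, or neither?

neither

Substituting the line into the circle gives 169x² − 2450x + 9125 = 0.
Discriminant = (−2450)² − 4·169·(9125) = −166000 < 0.
No real roots: the line does not meet the circle.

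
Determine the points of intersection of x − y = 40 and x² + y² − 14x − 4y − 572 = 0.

Substitute y = x − 40:
2x² − 98x + 1188 = 0  ⟹  x² − 49x + 594 = 0
x = 27 or x = 22, giving (27, −13) and (22, −18).

(22, −18) and (27, −13)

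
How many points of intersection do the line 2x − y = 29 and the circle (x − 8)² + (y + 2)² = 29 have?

2

Centre (8, −2), r² = 29. Distance² from centre to line = (−11)²/5 = 121/5.
Since d² < r², the line cuts the circle twice.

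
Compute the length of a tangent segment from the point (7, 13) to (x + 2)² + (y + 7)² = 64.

√417

With centre O = (−2, −7), |OP|² = 481 and r² = 64.
By the tangent–radius right angle, tangent length = √(|PO|² − r²) = √417.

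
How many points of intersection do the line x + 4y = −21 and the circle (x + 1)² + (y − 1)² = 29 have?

Substituting the line into the circle gives 17x² + 82x + 177 = 0.
Δ = 6724 − 12036 = −5312.
No real roots: the line does not meet the circle.

0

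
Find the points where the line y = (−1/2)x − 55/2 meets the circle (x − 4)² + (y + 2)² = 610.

(−9, −23) and (−5, −25)

From the line, y = (−55 − x)/2. Substituting:
5x² + 70x + 225 = 0  ⟹  x² + 14x + 45 = 0
x = −5 or x = −9, giving (−5, −25) and (−9, −23).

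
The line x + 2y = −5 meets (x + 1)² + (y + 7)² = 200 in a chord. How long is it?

Centre (−1, −7), r² = 200. Perpendicular distance d from centre to line = |−10| / √5 = 10/√5.
Chord = 2√(r² − d²) = 2·√(180) = 12√5.

12√5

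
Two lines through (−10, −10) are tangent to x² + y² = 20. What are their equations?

x − 2y = 10 and 2x − y = −10

A line y − (−10) = m(x − (−10)) is tangent when its distance from (0, 0) is 2√5:
(10m − (10))² = 20(m² + 1)
2m² − 5m + 2 = 0, so m = 1/2 or m = 2.
Through (−10, −10) these give x − 2y = 10 and 2x − y = −10.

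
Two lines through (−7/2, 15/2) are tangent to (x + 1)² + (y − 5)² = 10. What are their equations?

x − 3y = −26 and 3x − y = −18

Let a tangent through (−7/2, 15/2) have slope m. Its distance from (−1, 5) must equal √10:
(5/2m − (−5/2))² = 10(m² + 1)
3m² − 10m + 3 = 0, so m = 1/3 or m = 3.
With m = 1/3: x − 3y = −26. With m = 3: 3x − y = −18.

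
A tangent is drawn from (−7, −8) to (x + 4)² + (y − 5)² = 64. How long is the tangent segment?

Centre (−4, 5), r² = 64. |PO|² = (−3)² + (−13)² = 178.
The tangent meets the radius at right angles, so tangent² = |PO|² − r² = 178 − 64 = 114.

√114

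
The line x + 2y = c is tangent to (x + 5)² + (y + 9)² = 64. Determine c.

c = −23 ± 8√5

For a tangent, require d(centre, line) = r = 8.
|1·(−5) + 2·(−9) − c| / √5 = 8
|c − (−23)| = 8√5.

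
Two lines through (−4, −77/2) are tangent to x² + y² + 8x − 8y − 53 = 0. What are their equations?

Let a tangent through (−4, −77/2) have slope m. Its distance from (−4, 4) must equal √85:
(0m − (85/2))² = 85(m² + 1)
4m² − 81 = 0, so m = 9/2 or m = −9/2.
With m = 9/2: 9x − 2y = 41. With m = −9/2: 9x + 2y = −113.

9x − 2y = 41 and 9x + 2y = −113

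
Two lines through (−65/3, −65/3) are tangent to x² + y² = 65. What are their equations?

7x − 4y = −65 and 4x − 7y = 65

A line y − (−65/3) = m(x − (−65/3)) is tangent when its distance from (0, 0) is √65:
[m·(65/3) − (65/3)]² = 65(m² + 1)
28m² − 65m + 28 = 0, so m = 7/4 or m = 4/7.
Through (−65/3, −65/3) these give 7x − 4y = −65 and 4x − 7y = 65.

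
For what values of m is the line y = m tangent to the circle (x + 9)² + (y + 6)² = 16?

Tangency holds when the distance from the centre (−9, −6) to the line equals the radius 4:
|0·(−9) + 1·(−6) − m| / √1 = 4
|m − (−6)| = 4, so m = −2 or m = −10.

m = −10 or m = −2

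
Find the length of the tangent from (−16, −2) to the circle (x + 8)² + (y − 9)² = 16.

The centre is (−8, 9) and r = 4. The square of the distance from P to the centre is 64 + 121 = 185.
The tangent meets the radius at right angles, so tangent² = |PO|² − r² = 185 − 16 = 169.

13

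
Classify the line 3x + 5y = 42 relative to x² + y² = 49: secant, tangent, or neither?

d² = (3·0 + 5·0 − (42))²/34 = 882/17; r² = 49.
Since d² > r², the line lies outside the circle.

neither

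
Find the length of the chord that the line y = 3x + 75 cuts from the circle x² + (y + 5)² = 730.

From the line, y = 3x + 75. Substituting:
10x² + 480x + 5670 = 0  ⟹  x² + 48x + 567 = 0
x = −21 or x = −27, giving (−21, 12) and (−27, −6).
Chord length = distance between (−21, 12) and (−27, −6) = √360 = 6√10.

6√10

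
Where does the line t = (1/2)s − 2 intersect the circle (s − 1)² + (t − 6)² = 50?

Express t = (−4 + s)/2 and substitute into the circle:
5s² − 40s + 60 = 0  ⟹  s² − 8s + 12 = 0
s = 6 or s = 2, giving (6, 1) and (2, −1).

(2, −1) and (6, 1)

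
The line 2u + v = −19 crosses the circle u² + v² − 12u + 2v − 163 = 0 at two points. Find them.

(−8, −3) and (−4, −11)

From the line, v = −2u − 19. Substituting:
5u² + 60u + 160 = 0  ⟹  u² + 12u + 32 = 0
u = −4 or u = −8, giving (−4, −11) and (−8, −3).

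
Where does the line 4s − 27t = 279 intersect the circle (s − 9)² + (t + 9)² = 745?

(−18, −13) and (36, −5)

From the line, t = (−279 + 4s)/27. Substituting:
745s² − 13410s − 482760 = 0  ⟹  s² − 18s − 648 = 0
s = 36 or s = −18, giving (36, −5) and (−18, −13).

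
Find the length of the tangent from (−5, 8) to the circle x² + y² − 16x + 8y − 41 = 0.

8√3

Centre (8, −4), r² = 121. |PO|² = (−13)² + (12)² = 313.
The tangent meets the radius at right angles, so tangent² = |PO|² − r² = 313 − 121 = 192.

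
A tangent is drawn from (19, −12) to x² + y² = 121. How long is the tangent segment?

8√6

Centre (0, 0), r² = 121. |PO|² = (19)² + (−12)² = 505.
The tangent meets the radius at right angles, so tangent² = |PO|² − r² = 505 − 121 = 384.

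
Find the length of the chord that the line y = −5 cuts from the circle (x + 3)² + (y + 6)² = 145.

24

Express y = −5 and substitute into the circle:
x² + 6x − 135 = 0
x = 9 or x = −15, giving (9, −5) and (−15, −5).
|(9, −5) − (−15, −5)| = √((24)² + (0)²) = 24.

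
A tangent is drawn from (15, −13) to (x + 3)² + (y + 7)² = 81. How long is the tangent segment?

3√31

The centre is (−3, −7) and r = 9. The square of the distance from P to the centre is 324 + 36 = 360.
By the tangent–radius right angle, tangent length = √(|PO|² − r²) = √279 = 3√31.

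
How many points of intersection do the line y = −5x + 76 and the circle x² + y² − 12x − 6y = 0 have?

Substituting the line into the circle gives 26x² − 742x + 5320 = 0.
Discriminant = (−742)² − 4·26·(5320) = −2716 < 0.
No real roots: the line does not meet the circle.

0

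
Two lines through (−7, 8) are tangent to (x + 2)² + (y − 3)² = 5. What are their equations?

A line y − (8) = m(x − (−7)) is tangent when its distance from (−2, 3) is √5:
(5m − (−5))² = 5(m² + 1)
2m² + 5m + 2 = 0, so m = −2 or m = −1/2.
With m = −2: 2x + y = −6. With m = −1/2: x + 2y = 9.

2x + y = −6 and x + 2y = 9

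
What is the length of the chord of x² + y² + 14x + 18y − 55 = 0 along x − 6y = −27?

Express y = (27 + x)/6 and substitute into the circle:
37x² + 666x + 1665 = 0  ⟹  x² + 18x + 45 = 0
x = −3 or x = −15, giving (−3, 4) and (−15, 2).
|(−3, 4) − (−15, 2)| = √((12)² + (2)²) = 2√37.

2√37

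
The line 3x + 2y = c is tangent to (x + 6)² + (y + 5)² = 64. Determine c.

The line touches the circle iff its distance from (−6, −5) is 8:
|3·(−6) + 2·(−5) − c| / √13 = 8
|c − (−28)| = 8√13.

c = −28 ± 8√13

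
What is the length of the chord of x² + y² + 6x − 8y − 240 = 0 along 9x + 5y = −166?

The distance from (−3, 4) to the line is 159/√106, and r² = 265.
Half the chord is √(r² − d²) = √(53/2), so the full chord is √106.

√106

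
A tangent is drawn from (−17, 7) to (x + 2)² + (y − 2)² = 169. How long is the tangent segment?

With centre O = (−2, 2), |OP|² = 250 and r² = 169.
The tangent meets the radius at right angles, so tangent² = |PO|² − r² = 250 − 169 = 81.

9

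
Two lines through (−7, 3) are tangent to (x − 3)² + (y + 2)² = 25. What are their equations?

y = 3 and 4x + 3y = −19

Write the tangent as mx − y + (3 − m·(−7)) = 0 and set its distance from the centre to 5:
(10m − (−5))² = 25(m² + 1)
3m² + 4m = 0, so m = 0 or m = −4/3.
With m = 0: y = 3. With m = −4/3: 4x + 3y = −19.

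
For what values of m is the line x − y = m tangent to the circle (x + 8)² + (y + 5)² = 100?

The line touches the circle iff its distance from (−8, −5) is 10:
|1·(−8) − 1·(−5) − m| / √2 = 10
|m − (−3)| = 10√2.

m = −3 ± 10√2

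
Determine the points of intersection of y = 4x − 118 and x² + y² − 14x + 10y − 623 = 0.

(23, −26) and (31, 6)

From the line, y = 4x − 118. Substituting:
17x² − 918x + 12121 = 0  ⟹  x² − 54x + 713 = 0
x = 31 or x = 23, giving (31, 6) and (23, −26).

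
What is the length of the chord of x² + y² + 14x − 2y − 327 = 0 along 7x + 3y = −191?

The distance from (−7, 1) to the line is 145/√58, and r² = 377.
Half the chord is √(r² − d²) = √(29/2), so the full chord is √58.

√58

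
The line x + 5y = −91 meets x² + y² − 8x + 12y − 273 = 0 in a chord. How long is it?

The distance from (4, −6) to the line is 65/√26, and r² = 325.
Chord = 2√(r² − d²) = 2·√(325/2) = 5√26.

5√26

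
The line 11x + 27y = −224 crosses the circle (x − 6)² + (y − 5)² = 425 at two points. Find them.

From the line, y = (−224 − 11x)/27. Substituting:
850x² − 850x − 154700 = 0  ⟹  x² − x − 182 = 0
x = 14 or x = −13, giving (14, −14) and (−13, −3).

(−13, −3) and (14, −14)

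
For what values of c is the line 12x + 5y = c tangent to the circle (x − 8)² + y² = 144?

For a tangent, require d(centre, line) = r = 12.
|12·8 + 5·0 − c| / √169 = 12
|c − (96)| = 12·13, so c = 252 or c = −60.

c = −60 or c = 252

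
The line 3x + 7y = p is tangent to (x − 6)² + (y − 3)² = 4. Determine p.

For a tangent, require d(centre, line) = r = 2.
|3·6 + 7·3 − p| / √58 = 2
|p − (39)| = 2√58.

p = 39 ± 2√58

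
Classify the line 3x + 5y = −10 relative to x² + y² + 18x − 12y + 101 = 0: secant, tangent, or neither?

Centre (−9, 6), r² = 16. Distance² from centre to line = (13)²/34 = 169/34.
Since d² < r², the line cuts the circle twice.

secant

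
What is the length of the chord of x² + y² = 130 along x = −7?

18

The line gives x = −7. Substituting into the circle:
y² − 81 = 0
y = 9 or y = −9, giving (−7, 9) and (−7, −9).
Chord length = distance between (−7, 9) and (−7, −9) = √324 = 18.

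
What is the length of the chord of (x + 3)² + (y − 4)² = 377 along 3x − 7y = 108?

Centre (−3, 4), r² = 377. Perpendicular distance d from centre to line = |−145| / √58 = 145/√58.
Chord = 2√(r² − d²) = 2·√(29/2) = √58.

√58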